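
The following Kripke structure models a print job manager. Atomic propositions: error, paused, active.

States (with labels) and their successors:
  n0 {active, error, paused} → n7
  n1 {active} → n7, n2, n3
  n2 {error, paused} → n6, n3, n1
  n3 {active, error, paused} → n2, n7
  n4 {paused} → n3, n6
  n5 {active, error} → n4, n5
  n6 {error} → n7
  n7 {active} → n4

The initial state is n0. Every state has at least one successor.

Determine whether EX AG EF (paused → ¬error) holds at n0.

Satisfied

States satisfying AG EF (paused → ¬error): {n0, n1, n2, n3, n4, n5, n6, n7}.
States satisfying EX AG EF (paused → ¬error): {n0, n1, n2, n3, n4, n5, n6, n7}.
n0 ∈ Sat(EX AG EF (paused → ¬error)).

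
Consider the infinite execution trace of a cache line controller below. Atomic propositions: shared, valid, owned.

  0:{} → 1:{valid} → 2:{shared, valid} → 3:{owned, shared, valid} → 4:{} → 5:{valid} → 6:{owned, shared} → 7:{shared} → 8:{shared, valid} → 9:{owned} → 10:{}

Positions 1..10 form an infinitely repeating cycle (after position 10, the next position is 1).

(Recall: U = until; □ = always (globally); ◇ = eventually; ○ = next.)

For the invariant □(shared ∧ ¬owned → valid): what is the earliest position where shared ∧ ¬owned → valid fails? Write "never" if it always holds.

7

Check shared ∧ ¬owned → valid at each position in order: 0 ✓, 1 ✓, 2 ✓, 3 ✓, 4 ✓, 5 ✓, 6 ✓.
At position 7 the labels are {shared}, so shared ∧ ¬owned → valid is false there. This is the first violation.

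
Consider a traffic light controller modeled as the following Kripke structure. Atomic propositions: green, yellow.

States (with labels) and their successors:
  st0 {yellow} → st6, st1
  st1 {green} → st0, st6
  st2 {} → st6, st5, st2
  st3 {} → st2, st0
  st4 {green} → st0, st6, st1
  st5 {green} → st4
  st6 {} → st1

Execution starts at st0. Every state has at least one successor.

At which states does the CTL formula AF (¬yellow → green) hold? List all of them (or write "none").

States satisfying ¬yellow → green: {st0, st1, st4, st5}.
States satisfying AF (¬yellow → green): {st0, st1, st4, st5, st6}.

{st0, st1, st4, st5, st6}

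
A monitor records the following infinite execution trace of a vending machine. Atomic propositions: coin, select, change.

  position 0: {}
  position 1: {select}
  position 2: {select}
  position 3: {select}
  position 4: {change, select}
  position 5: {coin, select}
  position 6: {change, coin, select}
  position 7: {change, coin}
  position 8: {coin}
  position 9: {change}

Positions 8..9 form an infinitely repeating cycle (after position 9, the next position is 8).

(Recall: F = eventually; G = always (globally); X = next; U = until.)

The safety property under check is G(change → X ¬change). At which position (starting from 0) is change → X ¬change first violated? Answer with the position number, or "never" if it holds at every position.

Check change → X ¬change at each position in order: 0 ✓, 1 ✓, 2 ✓, 3 ✓, 4 ✓, 5 ✓.
At position 6 the labels are {change, coin, select} and the next position 7 has {change, coin}, so change → X ¬change is false there. This is the first violation.

6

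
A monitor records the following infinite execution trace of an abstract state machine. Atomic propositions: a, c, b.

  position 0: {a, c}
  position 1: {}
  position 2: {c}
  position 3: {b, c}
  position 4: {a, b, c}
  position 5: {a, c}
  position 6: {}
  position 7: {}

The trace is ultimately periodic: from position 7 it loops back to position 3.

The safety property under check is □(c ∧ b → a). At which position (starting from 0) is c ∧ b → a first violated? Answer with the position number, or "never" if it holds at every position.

3

Check c ∧ b → a at each position in order: 0 ✓, 1 ✓, 2 ✓.
At position 3 the labels are {b, c}, so c ∧ b → a is false there. This is the first violation.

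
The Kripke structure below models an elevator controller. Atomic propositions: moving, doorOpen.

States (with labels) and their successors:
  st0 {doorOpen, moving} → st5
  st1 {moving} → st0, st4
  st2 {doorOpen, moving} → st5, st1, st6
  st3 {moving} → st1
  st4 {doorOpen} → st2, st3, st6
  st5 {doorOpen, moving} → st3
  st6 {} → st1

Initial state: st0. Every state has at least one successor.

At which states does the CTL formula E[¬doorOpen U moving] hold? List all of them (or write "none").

States satisfying ¬doorOpen: {st1, st3, st6}.
States satisfying moving: {st0, st1, st2, st3, st5}.
States satisfying E[¬doorOpen U moving]: {st0, st1, st2, st3, st5, st6}.

{st0, st1, st2, st3, st5, st6}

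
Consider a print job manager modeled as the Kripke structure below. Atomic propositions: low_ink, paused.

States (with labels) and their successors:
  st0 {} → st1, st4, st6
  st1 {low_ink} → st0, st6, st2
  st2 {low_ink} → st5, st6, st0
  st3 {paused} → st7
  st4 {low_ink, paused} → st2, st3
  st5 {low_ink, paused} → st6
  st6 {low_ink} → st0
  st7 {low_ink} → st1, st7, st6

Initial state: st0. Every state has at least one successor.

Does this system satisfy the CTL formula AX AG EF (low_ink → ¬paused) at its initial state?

Satisfied

States satisfying AG EF (low_ink → ¬paused): {st0, st1, st2, st3, st4, st5, st6, st7}.
States satisfying AX AG EF (low_ink → ¬paused): {st0, st1, st2, st3, st4, st5, st6, st7}.
st0 ∈ Sat(AX AG EF (low_ink → ¬paused)).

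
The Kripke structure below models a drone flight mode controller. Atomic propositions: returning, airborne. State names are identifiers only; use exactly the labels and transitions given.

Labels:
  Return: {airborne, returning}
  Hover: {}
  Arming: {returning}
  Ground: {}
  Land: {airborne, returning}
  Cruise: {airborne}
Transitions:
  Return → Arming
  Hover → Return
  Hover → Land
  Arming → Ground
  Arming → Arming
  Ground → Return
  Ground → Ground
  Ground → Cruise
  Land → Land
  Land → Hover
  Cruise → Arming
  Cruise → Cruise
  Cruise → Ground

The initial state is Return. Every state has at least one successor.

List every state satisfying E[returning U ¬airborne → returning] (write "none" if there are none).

States satisfying returning: {Return, Arming, Land}.
States satisfying ¬airborne → returning: {Return, Arming, Land, Cruise}.
States satisfying E[returning U ¬airborne → returning]: {Return, Arming, Land, Cruise}.

{Return, Arming, Land, Cruise}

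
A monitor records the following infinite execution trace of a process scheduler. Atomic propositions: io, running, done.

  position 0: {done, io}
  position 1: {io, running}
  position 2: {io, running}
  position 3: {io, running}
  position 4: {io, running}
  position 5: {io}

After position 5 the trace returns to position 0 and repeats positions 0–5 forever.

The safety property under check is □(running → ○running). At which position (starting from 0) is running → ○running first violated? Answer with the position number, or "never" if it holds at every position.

4

Check running → ○running at each position in order: 0 ✓, 1 ✓, 2 ✓, 3 ✓.
At position 4 the labels are {io, running} and the next position 5 has {io}, so running → ○running is false there. This is the first violation.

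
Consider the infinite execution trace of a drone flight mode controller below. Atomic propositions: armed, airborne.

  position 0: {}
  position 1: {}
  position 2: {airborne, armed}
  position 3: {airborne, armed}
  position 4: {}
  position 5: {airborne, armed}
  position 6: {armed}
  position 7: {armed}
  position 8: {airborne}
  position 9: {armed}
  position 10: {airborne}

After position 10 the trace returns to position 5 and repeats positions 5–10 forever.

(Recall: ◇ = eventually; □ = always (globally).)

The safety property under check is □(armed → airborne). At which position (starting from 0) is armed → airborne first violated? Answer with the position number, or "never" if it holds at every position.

6

Check armed → airborne at each position in order: 0 ✓, 1 ✓, 2 ✓, 3 ✓, 4 ✓, 5 ✓.
At position 6 the labels are {armed}, so armed → airborne is false there. This is the first violation.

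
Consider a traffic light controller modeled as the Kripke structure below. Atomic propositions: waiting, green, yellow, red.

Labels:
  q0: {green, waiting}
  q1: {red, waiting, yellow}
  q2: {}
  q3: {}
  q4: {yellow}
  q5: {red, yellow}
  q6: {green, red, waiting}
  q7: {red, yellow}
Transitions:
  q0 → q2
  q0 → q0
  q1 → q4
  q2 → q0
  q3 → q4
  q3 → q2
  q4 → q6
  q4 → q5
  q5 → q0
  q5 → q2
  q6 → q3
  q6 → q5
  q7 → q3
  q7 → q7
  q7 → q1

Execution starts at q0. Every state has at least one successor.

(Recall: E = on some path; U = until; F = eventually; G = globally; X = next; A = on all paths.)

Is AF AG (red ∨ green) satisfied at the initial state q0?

No

States satisfying AG (red ∨ green): ∅.
States satisfying AF AG (red ∨ green): ∅.
There is a path from q0 along which AG (red ∨ green) never holds.
q0 ∉ Sat(AF AG (red ∨ green)).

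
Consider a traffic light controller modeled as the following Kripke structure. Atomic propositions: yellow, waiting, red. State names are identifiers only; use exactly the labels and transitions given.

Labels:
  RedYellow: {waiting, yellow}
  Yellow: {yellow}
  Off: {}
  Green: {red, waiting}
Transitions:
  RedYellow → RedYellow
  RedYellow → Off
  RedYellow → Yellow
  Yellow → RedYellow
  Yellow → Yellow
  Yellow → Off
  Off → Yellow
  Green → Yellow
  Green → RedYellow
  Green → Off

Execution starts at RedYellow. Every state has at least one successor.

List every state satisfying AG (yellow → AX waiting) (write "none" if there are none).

none

States satisfying yellow → AX waiting: {Off, Green}.
States satisfying AG (yellow → AX waiting): ∅.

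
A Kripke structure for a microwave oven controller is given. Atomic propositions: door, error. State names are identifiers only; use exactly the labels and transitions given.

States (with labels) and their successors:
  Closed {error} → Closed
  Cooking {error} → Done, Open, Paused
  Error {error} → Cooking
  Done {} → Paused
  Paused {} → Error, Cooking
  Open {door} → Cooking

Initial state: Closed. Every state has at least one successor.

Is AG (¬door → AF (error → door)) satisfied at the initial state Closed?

States satisfying ¬door → AF (error → door): {Cooking, Error, Done, Paused, Open}.
States satisfying AG (¬door → AF (error → door)): {Cooking, Error, Done, Paused, Open}.
Closed is reachable from Closed and violates ¬door → AF (error → door), so AG fails at Closed.
Closed ∉ Sat(AG (¬door → AF (error → door))).

Violated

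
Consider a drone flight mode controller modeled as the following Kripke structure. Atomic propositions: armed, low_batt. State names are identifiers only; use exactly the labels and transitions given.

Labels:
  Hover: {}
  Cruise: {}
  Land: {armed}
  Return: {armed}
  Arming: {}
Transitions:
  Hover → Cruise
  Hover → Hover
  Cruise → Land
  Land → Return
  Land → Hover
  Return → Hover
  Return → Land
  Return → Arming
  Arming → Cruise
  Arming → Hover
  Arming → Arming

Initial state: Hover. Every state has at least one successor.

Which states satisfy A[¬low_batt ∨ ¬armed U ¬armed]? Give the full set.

{Hover, Cruise, Arming}

States satisfying ¬low_batt ∨ ¬armed: {Hover, Cruise, Land, Return, Arming}.
States satisfying ¬armed: {Hover, Cruise, Arming}.
States satisfying A[¬low_batt ∨ ¬armed U ¬armed]: {Hover, Cruise, Arming}.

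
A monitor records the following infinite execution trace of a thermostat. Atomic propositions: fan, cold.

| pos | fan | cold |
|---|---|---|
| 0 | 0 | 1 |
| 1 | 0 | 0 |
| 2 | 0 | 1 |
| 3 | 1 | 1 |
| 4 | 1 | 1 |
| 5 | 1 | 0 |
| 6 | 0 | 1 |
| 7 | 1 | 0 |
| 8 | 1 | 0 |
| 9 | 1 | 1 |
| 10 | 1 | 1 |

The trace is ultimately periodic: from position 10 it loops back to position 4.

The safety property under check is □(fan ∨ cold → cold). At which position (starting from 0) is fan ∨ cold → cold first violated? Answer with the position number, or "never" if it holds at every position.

Check fan ∨ cold → cold at each position in order: 0 ✓, 1 ✓, 2 ✓, 3 ✓, 4 ✓.
At position 5 the labels are {fan}, so fan ∨ cold → cold is false there. This is the first violation.

5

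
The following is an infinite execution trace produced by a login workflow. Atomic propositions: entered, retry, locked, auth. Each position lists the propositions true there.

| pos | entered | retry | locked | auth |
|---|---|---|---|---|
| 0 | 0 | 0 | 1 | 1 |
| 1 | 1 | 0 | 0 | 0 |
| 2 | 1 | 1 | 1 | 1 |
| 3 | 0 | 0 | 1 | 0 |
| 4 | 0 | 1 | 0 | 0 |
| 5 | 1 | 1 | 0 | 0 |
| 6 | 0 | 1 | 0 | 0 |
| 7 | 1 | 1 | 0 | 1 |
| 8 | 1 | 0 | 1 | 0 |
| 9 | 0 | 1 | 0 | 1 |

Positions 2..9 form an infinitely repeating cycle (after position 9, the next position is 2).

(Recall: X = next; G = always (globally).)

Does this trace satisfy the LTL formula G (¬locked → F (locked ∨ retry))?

Holds

¬locked → F (locked ∨ retry) holds at every position 0..9, and those are all positions ever visited, so G (¬locked → F (locked ∨ retry)) holds.
Positions where ¬locked holds: 1, 4, 5, 6, 7, 9.
Check F (locked ∨ retry) at each: 1→ok, 4→ok, 5→ok, 6→ok, 7→ok, 9→ok.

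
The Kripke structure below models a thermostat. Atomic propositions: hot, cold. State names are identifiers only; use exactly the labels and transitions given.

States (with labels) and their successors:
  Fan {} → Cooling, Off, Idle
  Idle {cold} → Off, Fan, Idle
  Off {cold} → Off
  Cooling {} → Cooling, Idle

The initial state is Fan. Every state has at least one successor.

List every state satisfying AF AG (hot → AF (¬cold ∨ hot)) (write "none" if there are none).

States satisfying AG (hot → AF (¬cold ∨ hot)): {Fan, Idle, Off, Cooling}.
States satisfying AF AG (hot → AF (¬cold ∨ hot)): {Fan, Idle, Off, Cooling}.

{Fan, Idle, Off, Cooling}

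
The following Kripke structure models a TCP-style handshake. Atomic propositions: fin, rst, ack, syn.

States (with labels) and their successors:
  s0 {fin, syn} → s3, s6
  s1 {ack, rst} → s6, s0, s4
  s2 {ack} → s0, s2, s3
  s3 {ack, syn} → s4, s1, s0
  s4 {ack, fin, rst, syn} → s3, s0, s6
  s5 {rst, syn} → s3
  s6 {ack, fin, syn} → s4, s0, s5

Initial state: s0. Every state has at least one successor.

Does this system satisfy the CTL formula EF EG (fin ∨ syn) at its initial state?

Yes

States satisfying EG (fin ∨ syn): {s0, s3, s4, s5, s6}.
States satisfying EF EG (fin ∨ syn): {s0, s1, s2, s3, s4, s5, s6}.
Some path from s0 reaches a state where EG (fin ∨ syn) holds.
s0 ∈ Sat(EF EG (fin ∨ syn)).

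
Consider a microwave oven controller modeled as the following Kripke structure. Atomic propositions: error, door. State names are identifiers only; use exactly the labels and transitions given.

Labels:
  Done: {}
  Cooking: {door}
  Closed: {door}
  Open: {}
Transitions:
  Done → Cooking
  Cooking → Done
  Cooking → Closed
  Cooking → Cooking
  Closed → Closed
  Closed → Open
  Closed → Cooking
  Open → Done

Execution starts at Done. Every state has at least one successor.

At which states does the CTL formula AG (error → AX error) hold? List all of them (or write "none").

States satisfying error → AX error: {Done, Cooking, Closed, Open}.
States satisfying AG (error → AX error): {Done, Cooking, Closed, Open}.

{Done, Cooking, Closed, Open}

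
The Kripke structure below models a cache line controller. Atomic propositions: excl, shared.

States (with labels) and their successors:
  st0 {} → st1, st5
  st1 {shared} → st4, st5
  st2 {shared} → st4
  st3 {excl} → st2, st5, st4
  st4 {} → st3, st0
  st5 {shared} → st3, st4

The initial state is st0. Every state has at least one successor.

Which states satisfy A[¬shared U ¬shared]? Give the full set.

{st0, st3, st4}

States satisfying ¬shared: {st0, st3, st4}.
States satisfying A[¬shared U ¬shared]: {st0, st3, st4}.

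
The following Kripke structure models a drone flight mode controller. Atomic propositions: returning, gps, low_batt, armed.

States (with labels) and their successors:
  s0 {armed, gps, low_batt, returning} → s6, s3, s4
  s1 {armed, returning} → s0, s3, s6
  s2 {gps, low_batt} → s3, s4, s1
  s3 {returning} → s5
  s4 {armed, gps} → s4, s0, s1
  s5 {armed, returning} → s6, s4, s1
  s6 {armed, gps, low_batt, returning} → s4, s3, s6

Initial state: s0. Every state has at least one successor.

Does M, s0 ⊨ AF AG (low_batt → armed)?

Yes

States satisfying AG (low_batt → armed): {s0, s1, s3, s4, s5, s6}.
States satisfying AF AG (low_batt → armed): {s0, s1, s2, s3, s4, s5, s6}.
s0 ∈ Sat(AF AG (low_batt → armed)).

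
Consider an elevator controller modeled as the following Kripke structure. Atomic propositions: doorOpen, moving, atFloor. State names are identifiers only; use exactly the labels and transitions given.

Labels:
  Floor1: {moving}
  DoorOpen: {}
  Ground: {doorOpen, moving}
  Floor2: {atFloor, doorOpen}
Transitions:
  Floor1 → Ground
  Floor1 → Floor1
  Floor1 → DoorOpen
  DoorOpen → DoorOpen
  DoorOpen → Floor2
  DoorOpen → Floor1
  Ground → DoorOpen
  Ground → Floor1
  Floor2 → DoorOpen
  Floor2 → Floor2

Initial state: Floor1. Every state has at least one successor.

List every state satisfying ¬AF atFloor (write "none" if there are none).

States satisfying atFloor: {Floor2}.
States satisfying AF atFloor: {Floor2}.
States satisfying ¬AF atFloor: {Floor1, DoorOpen, Ground}.

{Floor1, DoorOpen, Ground}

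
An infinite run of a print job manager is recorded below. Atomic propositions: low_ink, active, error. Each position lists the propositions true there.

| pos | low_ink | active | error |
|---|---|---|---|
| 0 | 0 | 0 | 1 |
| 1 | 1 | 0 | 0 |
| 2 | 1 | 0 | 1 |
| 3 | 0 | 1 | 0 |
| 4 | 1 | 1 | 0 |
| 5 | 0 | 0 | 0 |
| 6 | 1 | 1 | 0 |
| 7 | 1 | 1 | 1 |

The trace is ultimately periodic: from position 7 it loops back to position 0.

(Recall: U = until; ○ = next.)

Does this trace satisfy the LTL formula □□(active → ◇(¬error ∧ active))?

□(active → ◇(¬error ∧ active)) holds at every position 0..7, and those are all positions ever visited, so □□(active → ◇(¬error ∧ active)) holds.

Holds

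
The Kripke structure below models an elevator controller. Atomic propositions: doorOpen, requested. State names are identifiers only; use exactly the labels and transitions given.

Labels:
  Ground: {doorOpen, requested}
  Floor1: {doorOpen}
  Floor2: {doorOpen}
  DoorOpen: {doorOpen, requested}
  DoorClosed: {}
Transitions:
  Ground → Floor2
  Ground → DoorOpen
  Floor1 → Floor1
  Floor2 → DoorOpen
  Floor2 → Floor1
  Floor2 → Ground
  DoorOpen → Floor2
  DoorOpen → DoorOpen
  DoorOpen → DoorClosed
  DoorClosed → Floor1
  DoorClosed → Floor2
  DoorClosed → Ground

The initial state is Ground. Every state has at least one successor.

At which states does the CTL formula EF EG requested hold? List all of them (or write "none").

States satisfying EG requested: {Ground, DoorOpen}.
States satisfying EF EG requested: {Ground, Floor2, DoorOpen, DoorClosed}.

{Ground, Floor2, DoorOpen, DoorClosed}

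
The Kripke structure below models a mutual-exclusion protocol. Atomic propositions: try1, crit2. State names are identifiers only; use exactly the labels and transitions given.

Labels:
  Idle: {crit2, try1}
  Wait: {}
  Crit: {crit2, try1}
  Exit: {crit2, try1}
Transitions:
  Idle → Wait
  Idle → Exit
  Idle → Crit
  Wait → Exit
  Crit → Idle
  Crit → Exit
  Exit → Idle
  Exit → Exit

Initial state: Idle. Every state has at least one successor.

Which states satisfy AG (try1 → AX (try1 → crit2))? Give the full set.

{Idle, Wait, Crit, Exit}

States satisfying try1 → AX (try1 → crit2): {Idle, Wait, Crit, Exit}.
States satisfying AG (try1 → AX (try1 → crit2)): {Idle, Wait, Crit, Exit}.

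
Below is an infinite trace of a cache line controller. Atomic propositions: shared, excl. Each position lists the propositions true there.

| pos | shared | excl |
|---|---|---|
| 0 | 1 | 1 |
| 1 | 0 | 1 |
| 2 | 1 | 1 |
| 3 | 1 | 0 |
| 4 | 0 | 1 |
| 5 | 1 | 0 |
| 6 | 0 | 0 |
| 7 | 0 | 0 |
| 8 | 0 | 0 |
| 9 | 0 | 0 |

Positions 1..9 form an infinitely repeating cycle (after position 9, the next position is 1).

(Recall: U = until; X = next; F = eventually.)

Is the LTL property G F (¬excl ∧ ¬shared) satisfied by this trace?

F (¬excl ∧ ¬shared) holds at every position 0..9, and those are all positions ever visited, so G F (¬excl ∧ ¬shared) holds.

Holds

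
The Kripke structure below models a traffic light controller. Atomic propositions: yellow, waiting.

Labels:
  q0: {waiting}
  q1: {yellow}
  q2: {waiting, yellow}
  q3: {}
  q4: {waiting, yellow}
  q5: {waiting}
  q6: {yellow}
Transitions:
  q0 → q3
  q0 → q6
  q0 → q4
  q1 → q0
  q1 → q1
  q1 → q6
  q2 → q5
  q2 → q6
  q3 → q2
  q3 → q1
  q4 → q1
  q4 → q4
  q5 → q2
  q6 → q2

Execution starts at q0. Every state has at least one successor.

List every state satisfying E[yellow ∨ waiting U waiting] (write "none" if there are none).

{q0, q1, q2, q4, q5, q6}

States satisfying yellow ∨ waiting: {q0, q1, q2, q4, q5, q6}.
States satisfying waiting: {q0, q2, q4, q5}.
States satisfying E[yellow ∨ waiting U waiting]: {q0, q1, q2, q4, q5, q6}.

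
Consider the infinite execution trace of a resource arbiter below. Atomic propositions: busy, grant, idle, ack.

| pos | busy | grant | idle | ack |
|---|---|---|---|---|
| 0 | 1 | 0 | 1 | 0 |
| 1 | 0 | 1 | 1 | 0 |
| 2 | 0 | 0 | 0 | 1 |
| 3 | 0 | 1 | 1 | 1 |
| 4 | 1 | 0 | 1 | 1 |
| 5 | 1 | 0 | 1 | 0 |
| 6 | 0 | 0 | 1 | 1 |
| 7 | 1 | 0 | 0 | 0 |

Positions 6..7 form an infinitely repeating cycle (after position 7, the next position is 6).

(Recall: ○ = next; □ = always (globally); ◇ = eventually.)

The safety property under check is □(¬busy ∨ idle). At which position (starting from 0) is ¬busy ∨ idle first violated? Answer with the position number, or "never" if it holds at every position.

Check ¬busy ∨ idle at each position in order: 0 ✓, 1 ✓, 2 ✓, 3 ✓, 4 ✓, 5 ✓, 6 ✓.
At position 7 the labels are {busy}, so ¬busy ∨ idle is false there. This is the first violation.

7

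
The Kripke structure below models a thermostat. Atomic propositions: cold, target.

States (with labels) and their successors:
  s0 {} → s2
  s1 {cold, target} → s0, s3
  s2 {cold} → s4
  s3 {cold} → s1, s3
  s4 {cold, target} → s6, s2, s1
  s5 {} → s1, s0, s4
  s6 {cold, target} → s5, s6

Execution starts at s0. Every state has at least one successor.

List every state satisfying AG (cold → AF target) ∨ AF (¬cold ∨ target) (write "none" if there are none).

{s0, s1, s2, s4, s5, s6}

States satisfying cold → AF target: {s0, s1, s2, s4, s5, s6}.
States satisfying AG (cold → AF target): ∅.
States satisfying ¬cold ∨ target: {s0, s1, s4, s5, s6}.
States satisfying AF (¬cold ∨ target): {s0, s1, s2, s4, s5, s6}.
States satisfying AG (cold → AF target) ∨ AF (¬cold ∨ target): {s0, s1, s2, s4, s5, s6}.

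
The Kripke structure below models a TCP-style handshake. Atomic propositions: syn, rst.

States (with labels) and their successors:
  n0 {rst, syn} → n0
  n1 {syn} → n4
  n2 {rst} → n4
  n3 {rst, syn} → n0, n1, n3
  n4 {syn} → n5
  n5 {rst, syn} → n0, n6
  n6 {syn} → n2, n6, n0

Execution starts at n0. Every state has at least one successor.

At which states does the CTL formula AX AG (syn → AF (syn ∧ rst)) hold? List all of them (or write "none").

{n0}

States satisfying AG (syn → AF (syn ∧ rst)): {n0}.
States satisfying AX AG (syn → AF (syn ∧ rst)): {n0}.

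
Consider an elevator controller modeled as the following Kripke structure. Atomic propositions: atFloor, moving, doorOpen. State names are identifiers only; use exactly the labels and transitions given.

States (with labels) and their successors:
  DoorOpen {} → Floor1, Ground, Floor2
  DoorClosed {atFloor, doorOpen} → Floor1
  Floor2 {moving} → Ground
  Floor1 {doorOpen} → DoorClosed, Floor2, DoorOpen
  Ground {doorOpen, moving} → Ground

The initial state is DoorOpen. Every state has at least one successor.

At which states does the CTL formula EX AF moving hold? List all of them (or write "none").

{DoorOpen, Floor2, Floor1, Ground}

States satisfying AF moving: {Floor2, Ground}.
States satisfying EX AF moving: {DoorOpen, Floor2, Floor1, Ground}.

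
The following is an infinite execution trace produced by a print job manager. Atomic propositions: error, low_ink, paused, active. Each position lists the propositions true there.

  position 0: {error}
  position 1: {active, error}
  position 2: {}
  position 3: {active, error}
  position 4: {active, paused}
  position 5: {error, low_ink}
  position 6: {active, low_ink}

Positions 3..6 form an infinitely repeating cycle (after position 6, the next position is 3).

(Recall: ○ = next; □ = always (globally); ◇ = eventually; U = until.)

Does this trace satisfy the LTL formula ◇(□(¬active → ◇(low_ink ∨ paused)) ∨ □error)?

□(¬active → ◇(low_ink ∨ paused)) ∨ □error holds at position 0, which is reachable from 0, so ◇(□(¬active → ◇(low_ink ∨ paused)) ∨ □error) holds.

Holds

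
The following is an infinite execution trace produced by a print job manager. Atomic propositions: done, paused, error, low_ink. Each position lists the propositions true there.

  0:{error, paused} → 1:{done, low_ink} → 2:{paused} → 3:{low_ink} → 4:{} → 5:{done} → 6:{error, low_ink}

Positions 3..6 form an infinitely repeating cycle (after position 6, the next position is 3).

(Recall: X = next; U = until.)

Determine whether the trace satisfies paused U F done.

Satisfied

Walking from position 0: F done first holds at position 0, and paused holds at every earlier position along the way, so paused U F done holds.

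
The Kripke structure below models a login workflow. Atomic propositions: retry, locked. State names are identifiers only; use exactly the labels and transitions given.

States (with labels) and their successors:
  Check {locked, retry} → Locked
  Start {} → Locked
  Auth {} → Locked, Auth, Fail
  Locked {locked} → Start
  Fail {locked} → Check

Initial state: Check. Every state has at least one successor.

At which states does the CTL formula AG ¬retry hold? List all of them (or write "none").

{Start, Locked}

States satisfying ¬retry: {Start, Auth, Locked, Fail}.
States satisfying AG ¬retry: {Start, Locked}.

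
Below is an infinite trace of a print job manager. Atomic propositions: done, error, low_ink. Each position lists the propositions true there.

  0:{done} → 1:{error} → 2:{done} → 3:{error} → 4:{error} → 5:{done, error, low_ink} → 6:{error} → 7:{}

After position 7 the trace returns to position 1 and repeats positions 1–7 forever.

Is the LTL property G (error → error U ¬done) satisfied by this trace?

Yes

error → error U ¬done holds at every position 0..7, and those are all positions ever visited, so G (error → error U ¬done) holds.
Positions where error holds: 1, 3, 4, 5, 6.
Check error U ¬done at each: 1→ok, 3→ok, 4→ok, 5→ok, 6→ok.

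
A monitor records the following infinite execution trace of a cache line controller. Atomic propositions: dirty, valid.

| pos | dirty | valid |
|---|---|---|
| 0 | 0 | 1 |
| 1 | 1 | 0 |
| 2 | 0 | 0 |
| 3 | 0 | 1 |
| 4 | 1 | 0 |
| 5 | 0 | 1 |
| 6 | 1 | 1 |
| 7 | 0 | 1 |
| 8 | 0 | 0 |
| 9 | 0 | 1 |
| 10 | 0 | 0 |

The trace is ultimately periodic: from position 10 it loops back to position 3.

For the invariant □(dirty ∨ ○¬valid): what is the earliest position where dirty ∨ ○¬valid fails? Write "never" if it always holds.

2

Check dirty ∨ ○¬valid at each position in order: 0 ✓, 1 ✓.
At position 2 the labels are {} and the next position 3 has {valid}, so dirty ∨ ○¬valid is false there. This is the first violation.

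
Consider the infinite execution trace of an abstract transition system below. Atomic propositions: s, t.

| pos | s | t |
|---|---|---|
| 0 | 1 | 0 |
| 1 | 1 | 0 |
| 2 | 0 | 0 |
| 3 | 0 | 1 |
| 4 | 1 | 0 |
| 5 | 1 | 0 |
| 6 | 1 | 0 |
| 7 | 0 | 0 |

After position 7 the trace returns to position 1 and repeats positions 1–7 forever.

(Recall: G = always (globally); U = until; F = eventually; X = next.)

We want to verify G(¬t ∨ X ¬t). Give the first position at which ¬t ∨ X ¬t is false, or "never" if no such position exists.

never

¬t ∨ X ¬t holds at every position 0..7, and those are all the positions the trace ever visits, so the invariant G(¬t ∨ X ¬t) is never violated.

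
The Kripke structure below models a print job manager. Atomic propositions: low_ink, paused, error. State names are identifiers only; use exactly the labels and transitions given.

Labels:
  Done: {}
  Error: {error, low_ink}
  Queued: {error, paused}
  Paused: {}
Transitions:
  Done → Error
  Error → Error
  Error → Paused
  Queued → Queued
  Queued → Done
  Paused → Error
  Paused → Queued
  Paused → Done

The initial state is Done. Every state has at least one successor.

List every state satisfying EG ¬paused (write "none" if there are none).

States satisfying ¬paused: {Done, Error, Paused}.
States satisfying EG ¬paused: {Done, Error, Paused}.

{Done, Error, Paused}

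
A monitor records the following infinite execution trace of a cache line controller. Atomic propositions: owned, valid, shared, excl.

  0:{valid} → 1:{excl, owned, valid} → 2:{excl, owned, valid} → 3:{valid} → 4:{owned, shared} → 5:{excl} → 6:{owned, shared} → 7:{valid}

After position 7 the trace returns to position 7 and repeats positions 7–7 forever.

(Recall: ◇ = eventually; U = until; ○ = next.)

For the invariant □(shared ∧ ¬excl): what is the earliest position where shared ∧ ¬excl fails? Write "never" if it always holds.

At position 0 the labels are {valid}, so shared ∧ ¬excl is false there. This is the first violation.

0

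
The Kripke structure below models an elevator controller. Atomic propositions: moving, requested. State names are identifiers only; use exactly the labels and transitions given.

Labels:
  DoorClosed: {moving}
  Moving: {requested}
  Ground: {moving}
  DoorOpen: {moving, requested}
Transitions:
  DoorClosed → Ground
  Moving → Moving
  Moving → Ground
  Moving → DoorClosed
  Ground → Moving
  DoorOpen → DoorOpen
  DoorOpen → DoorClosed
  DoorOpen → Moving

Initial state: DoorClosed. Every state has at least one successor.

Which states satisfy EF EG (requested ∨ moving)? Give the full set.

{DoorClosed, Moving, Ground, DoorOpen}

States satisfying EG (requested ∨ moving): {DoorClosed, Moving, Ground, DoorOpen}.
States satisfying EF EG (requested ∨ moving): {DoorClosed, Moving, Ground, DoorOpen}.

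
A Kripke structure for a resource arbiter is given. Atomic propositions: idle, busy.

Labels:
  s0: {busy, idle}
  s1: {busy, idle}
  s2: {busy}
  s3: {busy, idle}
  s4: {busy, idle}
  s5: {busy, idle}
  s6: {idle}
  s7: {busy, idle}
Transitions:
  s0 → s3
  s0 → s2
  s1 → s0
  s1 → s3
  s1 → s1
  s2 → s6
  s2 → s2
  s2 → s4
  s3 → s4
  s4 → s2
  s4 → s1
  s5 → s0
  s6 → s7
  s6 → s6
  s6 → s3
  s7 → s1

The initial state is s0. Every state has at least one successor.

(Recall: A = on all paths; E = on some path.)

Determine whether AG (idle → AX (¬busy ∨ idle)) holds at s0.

States satisfying idle → AX (¬busy ∨ idle): {s1, s2, s3, s5, s6, s7}.
States satisfying AG (idle → AX (¬busy ∨ idle)): ∅.
s0 is reachable from s0 and violates idle → AX (¬busy ∨ idle), so AG fails at s0.
s0 ∉ Sat(AG (idle → AX (¬busy ∨ idle))).

Violated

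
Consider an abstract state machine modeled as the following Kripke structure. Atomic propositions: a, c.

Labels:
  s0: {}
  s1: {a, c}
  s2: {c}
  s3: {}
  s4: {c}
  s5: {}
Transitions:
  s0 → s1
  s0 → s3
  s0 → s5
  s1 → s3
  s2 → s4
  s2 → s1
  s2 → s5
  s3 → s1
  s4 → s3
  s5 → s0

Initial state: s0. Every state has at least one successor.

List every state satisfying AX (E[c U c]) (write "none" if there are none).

States satisfying E[c U c]: {s1, s2, s4}.
States satisfying AX (E[c U c]): {s3}.

{s3}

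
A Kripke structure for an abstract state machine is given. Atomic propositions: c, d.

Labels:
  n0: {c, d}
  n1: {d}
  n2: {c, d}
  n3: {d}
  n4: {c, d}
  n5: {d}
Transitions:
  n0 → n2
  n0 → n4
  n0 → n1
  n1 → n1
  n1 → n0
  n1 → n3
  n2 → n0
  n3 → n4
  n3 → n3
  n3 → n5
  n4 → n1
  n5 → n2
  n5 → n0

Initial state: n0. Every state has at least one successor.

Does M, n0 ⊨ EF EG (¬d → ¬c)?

Holds

States satisfying EG (¬d → ¬c): {n0, n1, n2, n3, n4, n5}.
States satisfying EF EG (¬d → ¬c): {n0, n1, n2, n3, n4, n5}.
Some path from n0 reaches a state where EG (¬d → ¬c) holds.
n0 ∈ Sat(EF EG (¬d → ¬c)).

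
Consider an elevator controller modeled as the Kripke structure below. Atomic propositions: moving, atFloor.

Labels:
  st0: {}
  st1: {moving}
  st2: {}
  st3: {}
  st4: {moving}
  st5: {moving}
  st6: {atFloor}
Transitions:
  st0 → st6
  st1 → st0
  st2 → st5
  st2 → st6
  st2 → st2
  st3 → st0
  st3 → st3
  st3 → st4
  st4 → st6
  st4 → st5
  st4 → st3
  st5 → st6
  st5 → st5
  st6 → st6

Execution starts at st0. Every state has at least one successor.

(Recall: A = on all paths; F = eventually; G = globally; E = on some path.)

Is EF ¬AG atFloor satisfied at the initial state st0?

Holds

States satisfying ¬AG atFloor: {st0, st1, st2, st3, st4, st5}.
States satisfying EF ¬AG atFloor: {st0, st1, st2, st3, st4, st5}.
Some path from st0 reaches a state where ¬AG atFloor holds.
st0 ∈ Sat(EF ¬AG atFloor).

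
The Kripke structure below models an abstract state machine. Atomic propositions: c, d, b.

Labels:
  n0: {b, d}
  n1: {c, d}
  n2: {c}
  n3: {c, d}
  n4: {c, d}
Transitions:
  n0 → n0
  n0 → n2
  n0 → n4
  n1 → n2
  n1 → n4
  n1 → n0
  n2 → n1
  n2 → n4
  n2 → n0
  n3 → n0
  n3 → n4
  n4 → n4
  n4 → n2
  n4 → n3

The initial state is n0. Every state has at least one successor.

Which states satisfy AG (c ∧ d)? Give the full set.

States satisfying c ∧ d: {n1, n3, n4}.
States satisfying AG (c ∧ d): ∅.

none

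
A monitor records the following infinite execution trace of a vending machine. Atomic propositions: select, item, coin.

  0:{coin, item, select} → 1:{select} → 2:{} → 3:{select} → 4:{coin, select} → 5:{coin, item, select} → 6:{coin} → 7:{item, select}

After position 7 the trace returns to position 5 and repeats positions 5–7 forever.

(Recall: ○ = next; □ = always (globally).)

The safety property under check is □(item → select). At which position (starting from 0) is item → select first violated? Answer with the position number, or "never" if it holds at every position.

never

item → select holds at every position 0..7, and those are all the positions the trace ever visits, so the invariant □(item → select) is never violated.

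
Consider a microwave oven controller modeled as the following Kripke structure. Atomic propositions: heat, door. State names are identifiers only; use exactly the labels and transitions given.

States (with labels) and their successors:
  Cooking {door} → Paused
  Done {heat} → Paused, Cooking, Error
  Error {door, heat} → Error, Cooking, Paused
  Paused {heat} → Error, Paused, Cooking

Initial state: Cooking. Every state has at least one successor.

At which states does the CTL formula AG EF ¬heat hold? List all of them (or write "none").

{Cooking, Done, Error, Paused}

States satisfying EF ¬heat: {Cooking, Done, Error, Paused}.
States satisfying AG EF ¬heat: {Cooking, Done, Error, Paused}.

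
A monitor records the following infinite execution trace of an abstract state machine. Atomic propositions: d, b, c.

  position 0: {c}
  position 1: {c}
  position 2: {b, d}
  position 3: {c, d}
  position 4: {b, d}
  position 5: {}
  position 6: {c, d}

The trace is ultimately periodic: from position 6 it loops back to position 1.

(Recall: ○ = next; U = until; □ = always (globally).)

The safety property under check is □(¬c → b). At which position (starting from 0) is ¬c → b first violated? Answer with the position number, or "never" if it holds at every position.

Check ¬c → b at each position in order: 0 ✓, 1 ✓, 2 ✓, 3 ✓, 4 ✓.
At position 5 the labels are {}, so ¬c → b is false there. This is the first violation.

5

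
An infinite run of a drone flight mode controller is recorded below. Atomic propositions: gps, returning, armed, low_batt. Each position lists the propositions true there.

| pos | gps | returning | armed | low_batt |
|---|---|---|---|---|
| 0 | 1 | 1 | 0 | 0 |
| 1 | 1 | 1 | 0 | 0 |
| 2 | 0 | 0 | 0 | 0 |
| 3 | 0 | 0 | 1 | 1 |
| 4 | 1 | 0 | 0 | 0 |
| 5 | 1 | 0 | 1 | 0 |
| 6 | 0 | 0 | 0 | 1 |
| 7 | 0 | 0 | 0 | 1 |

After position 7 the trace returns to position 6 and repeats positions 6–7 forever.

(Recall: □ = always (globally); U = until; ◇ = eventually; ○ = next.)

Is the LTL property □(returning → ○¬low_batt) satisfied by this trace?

returning → ○¬low_batt holds at every position 0..7, and those are all positions ever visited, so □(returning → ○¬low_batt) holds.
Positions where returning holds: 0, 1.
Check ○¬low_batt at each: 0→ok, 1→ok.

Holds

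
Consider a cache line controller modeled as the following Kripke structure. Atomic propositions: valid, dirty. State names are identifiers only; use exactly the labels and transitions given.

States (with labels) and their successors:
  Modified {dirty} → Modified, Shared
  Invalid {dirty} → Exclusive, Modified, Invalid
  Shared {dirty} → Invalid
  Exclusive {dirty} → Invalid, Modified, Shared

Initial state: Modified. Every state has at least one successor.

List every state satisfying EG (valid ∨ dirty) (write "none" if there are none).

{Modified, Invalid, Shared, Exclusive}

States satisfying valid ∨ dirty: {Modified, Invalid, Shared, Exclusive}.
States satisfying EG (valid ∨ dirty): {Modified, Invalid, Shared, Exclusive}.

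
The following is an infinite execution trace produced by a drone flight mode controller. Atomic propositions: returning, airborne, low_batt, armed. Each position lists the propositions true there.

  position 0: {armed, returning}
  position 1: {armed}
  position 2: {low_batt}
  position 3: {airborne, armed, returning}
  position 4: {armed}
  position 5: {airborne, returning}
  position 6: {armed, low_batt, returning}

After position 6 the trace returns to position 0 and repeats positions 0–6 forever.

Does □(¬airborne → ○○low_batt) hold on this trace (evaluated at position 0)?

¬airborne → ○○low_batt must hold at every position from 0 onward. It fails at position 1, so □(¬airborne → ○○low_batt) is false.
Positions where ¬airborne holds: 0, 1, 2, 4, 6.
Check ○○low_batt at each: 0→ok, 1→fails, 2→fails, 4→ok, 6→fails.

Does not hold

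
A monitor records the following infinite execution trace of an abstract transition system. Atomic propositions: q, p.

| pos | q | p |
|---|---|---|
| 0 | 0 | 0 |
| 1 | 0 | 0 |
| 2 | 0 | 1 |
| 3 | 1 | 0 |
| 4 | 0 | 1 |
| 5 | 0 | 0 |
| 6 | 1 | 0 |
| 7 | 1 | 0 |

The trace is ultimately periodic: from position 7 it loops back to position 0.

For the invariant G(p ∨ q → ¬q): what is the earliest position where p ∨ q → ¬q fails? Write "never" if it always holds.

3

Check p ∨ q → ¬q at each position in order: 0 ✓, 1 ✓, 2 ✓.
At position 3 the labels are {q}, so p ∨ q → ¬q is false there. This is the first violation.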